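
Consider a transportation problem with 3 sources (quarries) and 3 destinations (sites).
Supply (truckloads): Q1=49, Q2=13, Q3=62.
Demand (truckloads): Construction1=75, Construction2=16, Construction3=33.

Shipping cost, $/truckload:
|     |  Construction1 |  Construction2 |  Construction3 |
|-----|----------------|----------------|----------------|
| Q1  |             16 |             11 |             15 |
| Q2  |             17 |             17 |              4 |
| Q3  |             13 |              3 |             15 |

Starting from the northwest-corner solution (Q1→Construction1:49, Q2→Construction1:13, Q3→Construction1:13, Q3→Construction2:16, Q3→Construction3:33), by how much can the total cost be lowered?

255

Current plan cost = 49·16 + 13·17 + 13·13 + 16·3 + 33·15 = $1717.
Optimal plan:
  Q1 to Construction1: 29 truckloads
  Q1 to Construction3: 20 truckloads
  Q2 to Construction3: 13 truckloads
  Q3 to Construction1: 46 truckloads
  Q3 to Construction2: 16 truckloads
Optimal cost = $1462.
Saving = 1717 − 1462 = $255.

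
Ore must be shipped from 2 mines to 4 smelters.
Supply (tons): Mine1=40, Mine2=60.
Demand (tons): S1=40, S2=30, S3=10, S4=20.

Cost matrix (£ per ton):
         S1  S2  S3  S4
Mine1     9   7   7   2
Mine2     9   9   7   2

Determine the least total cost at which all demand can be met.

680

Optimal allocation:
  Mine1→S1: 10 × £9 = £90
  Mine1→S2: 30 × £7 = £210
  Mine2→S1: 30 × £9 = £270
  Mine2→S3: 10 × £7 = £70
  Mine2→S4: 20 × £2 = £40
Total = 90 + 210 + 270 + 70 + 40 = £680.
(Supply check: Mine1 ships 40; Mine2 ships 60.)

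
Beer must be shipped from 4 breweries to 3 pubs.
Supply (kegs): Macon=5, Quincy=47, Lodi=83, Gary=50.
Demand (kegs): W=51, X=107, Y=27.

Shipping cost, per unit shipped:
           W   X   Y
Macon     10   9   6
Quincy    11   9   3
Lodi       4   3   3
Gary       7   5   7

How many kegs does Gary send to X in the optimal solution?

The minimum-cost plan:
  Macon to X: 5 × 9 = 45
  Quincy to X: 20 × 9 = 180
  Quincy to Y: 27 × 3 = 81
  Lodi to W: 51 × 4 = 204
  Lodi to X: 32 × 3 = 96
  Gary to X: 50 × 5 = 250
Total cost = 856.
So Gary→X carries 50 kegs.

50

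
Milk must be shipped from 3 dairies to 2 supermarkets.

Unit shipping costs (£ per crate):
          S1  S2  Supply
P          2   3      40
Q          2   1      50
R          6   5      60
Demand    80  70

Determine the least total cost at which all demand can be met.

470

One minimum-cost allocation:
  P->S1: 40 crates
  Q->S1: 40 crates
  Q->S2: 10 crates
  R->S2: 60 crates
Total cost = £470.
(Supply check: P ships 40; Q ships 50; R ships 60.)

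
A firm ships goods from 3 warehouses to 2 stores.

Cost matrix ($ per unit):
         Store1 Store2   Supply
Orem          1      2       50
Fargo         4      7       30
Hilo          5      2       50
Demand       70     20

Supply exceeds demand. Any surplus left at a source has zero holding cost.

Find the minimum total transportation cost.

170

An optimal shipping plan:
  Orem–Store1: 50 × $1 = $50
  Fargo–Store1: 20 × $4 = $80
  Hilo–Store2: 20 × $2 = $40
Total = 50 + 80 + 40 = $170.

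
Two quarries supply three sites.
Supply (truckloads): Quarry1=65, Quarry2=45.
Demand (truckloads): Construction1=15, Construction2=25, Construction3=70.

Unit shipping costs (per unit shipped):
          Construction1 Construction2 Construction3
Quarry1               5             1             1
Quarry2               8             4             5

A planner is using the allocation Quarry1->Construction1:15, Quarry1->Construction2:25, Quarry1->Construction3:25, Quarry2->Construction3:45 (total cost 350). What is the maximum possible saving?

Current plan cost = 15·5 + 25·1 + 25·1 + 45·5 = 350.
Optimal plan:
  Quarry1 to Construction3: 65 × 1 = 65
  Quarry2 to Construction1: 15 × 8 = 120
  Quarry2 to Construction2: 25 × 4 = 100
  Quarry2 to Construction3: 5 × 5 = 25
Optimal cost = 310.
Saving = 350 − 310 = 40.

40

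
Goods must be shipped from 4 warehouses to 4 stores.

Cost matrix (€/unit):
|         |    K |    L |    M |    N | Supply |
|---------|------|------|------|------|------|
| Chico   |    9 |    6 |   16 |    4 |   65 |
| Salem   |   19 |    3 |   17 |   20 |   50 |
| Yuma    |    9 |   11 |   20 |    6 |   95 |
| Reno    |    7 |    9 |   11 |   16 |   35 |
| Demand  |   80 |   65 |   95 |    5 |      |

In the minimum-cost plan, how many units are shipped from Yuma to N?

5

Solving gives:
  Chico to L: 15 × €6 = €90
  Chico to M: 50 × €16 = €800
  Salem to L: 50 × €3 = €150
  Yuma to K: 80 × €9 = €720
  Yuma to M: 10 × €20 = €200
  Yuma to N: 5 × €6 = €30
  Reno to M: 35 × €11 = €385
Total cost = €2375.
So Yuma→N carries 5 units.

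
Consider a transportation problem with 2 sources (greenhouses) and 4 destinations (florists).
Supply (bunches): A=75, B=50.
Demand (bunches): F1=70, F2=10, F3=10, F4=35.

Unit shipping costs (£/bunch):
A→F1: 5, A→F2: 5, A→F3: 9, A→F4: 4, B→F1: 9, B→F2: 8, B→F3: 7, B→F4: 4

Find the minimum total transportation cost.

625

One minimum-cost allocation:
  A→F1: 70 × £5 = £350
  A→F2: 5 × £5 = £25
  B→F2: 5 × £8 = £40
  B→F3: 10 × £7 = £70
  B→F4: 35 × £4 = £140
Total = 350 + 25 + 40 + 70 + 140 = £625.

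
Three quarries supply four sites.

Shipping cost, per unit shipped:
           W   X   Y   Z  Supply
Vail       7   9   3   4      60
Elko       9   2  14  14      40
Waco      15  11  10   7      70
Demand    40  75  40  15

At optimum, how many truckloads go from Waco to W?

0

Solving gives:
  Vail–W: 40 × 7 = 280
  Vail–Y: 20 × 3 = 60
  Elko–X: 40 × 2 = 80
  Waco–X: 35 × 11 = 385
  Waco–Y: 20 × 10 = 200
  Waco–Z: 15 × 7 = 105
Total cost = 1110.
The route Waco→W is not used.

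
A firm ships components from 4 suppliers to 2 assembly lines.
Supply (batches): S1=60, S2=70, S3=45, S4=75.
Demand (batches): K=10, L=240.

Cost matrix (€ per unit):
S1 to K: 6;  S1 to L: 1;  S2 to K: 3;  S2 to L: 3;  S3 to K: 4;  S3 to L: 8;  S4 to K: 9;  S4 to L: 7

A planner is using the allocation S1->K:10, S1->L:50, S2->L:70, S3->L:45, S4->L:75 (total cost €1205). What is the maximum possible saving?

Current plan cost = 10·6 + 50·1 + 70·3 + 45·8 + 75·7 = €1205.
Optimal plan:
  S1–L: 60 × €1 = €60
  S2–L: 70 × €3 = €210
  S3–K: 10 × €4 = €40
  S3–L: 35 × €8 = €280
  S4–L: 75 × €7 = €525
Optimal cost = €1115.
Saving = 1205 − 1115 = €90.

90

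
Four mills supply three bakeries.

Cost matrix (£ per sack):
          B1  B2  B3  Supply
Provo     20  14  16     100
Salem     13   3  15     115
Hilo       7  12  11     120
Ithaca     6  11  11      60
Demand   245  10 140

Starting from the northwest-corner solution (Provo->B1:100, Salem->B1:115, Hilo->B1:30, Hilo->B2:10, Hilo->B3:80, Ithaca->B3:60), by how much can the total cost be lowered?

Current plan cost = 100·20 + 115·13 + 30·7 + 10·12 + 80·11 + 60·11 = £5365.
Optimal plan:
  Provo to B3: 100 × £16 = £1600
  Salem to B1: 65 × £13 = £845
  Salem to B2: 10 × £3 = £30
  Salem to B3: 40 × £15 = £600
  Hilo to B1: 120 × £7 = £840
  Ithaca to B1: 60 × £6 = £360
Optimal cost = £4275.
Saving = 5365 − 4275 = £1090.

1090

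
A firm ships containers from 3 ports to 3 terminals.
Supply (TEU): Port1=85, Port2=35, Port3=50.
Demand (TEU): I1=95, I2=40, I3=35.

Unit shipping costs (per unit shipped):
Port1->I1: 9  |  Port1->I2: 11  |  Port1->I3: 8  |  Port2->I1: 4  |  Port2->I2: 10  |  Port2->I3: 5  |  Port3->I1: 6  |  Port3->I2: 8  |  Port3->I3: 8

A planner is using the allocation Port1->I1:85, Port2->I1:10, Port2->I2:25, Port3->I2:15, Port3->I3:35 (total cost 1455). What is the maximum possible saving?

Current plan cost = 85·9 + 10·4 + 25·10 + 15·8 + 35·8 = 1455.
Optimal plan:
  Port1→I1: 10 TEU
  Port1→I2: 40 TEU
  Port1→I3: 35 TEU
  Port2→I1: 35 TEU
  Port3→I1: 50 TEU
Optimal cost = 1250.
Saving = 1455 − 1250 = 205.

205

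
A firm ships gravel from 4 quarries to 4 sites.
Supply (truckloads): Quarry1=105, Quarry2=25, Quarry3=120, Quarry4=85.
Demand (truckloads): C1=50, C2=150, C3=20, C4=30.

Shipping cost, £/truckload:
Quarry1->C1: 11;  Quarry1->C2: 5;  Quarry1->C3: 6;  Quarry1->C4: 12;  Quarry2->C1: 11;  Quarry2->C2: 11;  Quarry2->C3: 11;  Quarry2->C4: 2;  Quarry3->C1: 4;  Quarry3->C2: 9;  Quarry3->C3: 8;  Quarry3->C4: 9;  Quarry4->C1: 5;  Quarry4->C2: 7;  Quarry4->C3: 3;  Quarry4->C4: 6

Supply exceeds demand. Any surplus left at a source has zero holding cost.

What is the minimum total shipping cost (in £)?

1180

One minimum-cost allocation:
  Quarry1–C2: 105 × £5 = £525
  Quarry2–C4: 25 × £2 = £50
  Quarry3–C1: 50 × £4 = £200
  Quarry4–C2: 45 × £7 = £315
  Quarry4–C3: 20 × £3 = £60
  Quarry4–C4: 5 × £6 = £30
Total = 525 + 50 + 200 + 315 + 60 + 30 = £1180.
(Supply check: Quarry1 ships 105; Quarry2 ships 25; Quarry3 ships 50; Quarry4 ships 70.)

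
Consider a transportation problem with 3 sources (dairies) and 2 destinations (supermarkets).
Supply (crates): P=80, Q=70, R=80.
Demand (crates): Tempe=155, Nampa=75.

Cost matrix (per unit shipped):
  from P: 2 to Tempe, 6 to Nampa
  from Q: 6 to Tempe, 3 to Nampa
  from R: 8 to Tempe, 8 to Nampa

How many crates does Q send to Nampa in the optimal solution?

70

Optimal shipments:
  P–Tempe: 80 crates
  Q–Nampa: 70 crates
  R–Tempe: 75 crates
  R–Nampa: 5 crates
Total cost = 1010.
So Q→Nampa carries 70 crates.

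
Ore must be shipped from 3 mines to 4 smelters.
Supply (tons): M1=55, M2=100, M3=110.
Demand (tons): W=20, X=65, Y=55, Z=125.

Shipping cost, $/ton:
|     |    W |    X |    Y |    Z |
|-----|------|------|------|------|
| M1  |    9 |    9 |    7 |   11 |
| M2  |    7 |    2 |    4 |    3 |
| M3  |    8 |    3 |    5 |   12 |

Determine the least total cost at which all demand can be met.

1245

One minimum-cost allocation:
  M1->W: 20 × $9 = $180
  M1->Y: 10 × $7 = $70
  M1->Z: 25 × $11 = $275
  M2->Z: 100 × $3 = $300
  M3->X: 65 × $3 = $195
  M3->Y: 45 × $5 = $225
Total = 180 + 70 + 275 + 300 + 195 + 225 = $1245.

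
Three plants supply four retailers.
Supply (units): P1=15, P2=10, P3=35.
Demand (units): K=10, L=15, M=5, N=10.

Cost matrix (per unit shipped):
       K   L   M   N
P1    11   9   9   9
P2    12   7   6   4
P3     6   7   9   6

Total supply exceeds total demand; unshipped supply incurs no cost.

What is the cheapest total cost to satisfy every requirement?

245

A cheapest plan:
  P2->M: 5 × 6 = 30
  P2->N: 5 × 4 = 20
  P3->K: 10 × 6 = 60
  P3->L: 15 × 7 = 105
  P3->N: 5 × 6 = 30
Total = 30 + 20 + 60 + 105 + 30 = 245.
(Supply check: P1 ships 0; P2 ships 10; P3 ships 30.)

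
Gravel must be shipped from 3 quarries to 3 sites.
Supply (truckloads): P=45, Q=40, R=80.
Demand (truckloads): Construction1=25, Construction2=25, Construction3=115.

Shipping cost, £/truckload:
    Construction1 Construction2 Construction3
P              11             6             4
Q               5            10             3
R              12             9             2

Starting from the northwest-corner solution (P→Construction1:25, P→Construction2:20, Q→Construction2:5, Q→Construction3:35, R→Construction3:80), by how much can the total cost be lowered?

Current plan cost = 25·11 + 20·6 + 5·10 + 35·3 + 80·2 = £710.
Optimal plan:
  P–Construction2: 25 truckloads
  P–Construction3: 20 truckloads
  Q–Construction1: 25 truckloads
  Q–Construction3: 15 truckloads
  R–Construction3: 80 truckloads
Optimal cost = £560.
Saving = 710 − 560 = £150.

150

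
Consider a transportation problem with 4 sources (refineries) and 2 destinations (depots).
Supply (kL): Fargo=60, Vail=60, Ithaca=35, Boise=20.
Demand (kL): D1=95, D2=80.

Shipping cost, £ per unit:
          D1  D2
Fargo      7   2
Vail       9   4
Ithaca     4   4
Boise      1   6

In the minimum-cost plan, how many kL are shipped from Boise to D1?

20

Optimal shipments:
  Fargo→D1: 40 × £7 = £280
  Fargo→D2: 20 × £2 = £40
  Vail→D2: 60 × £4 = £240
  Ithaca→D1: 35 × £4 = £140
  Boise→D1: 20 × £1 = £20
Total cost = £720.
So Boise→D1 carries 20 kL.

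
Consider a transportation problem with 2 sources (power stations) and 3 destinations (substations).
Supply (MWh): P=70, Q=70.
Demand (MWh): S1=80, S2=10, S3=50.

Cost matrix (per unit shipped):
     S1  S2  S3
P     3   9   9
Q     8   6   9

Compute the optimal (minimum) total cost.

800

One minimum-cost allocation:
  P to S1: 70 × 3 = 210
  Q to S1: 10 × 8 = 80
  Q to S2: 10 × 6 = 60
  Q to S3: 50 × 9 = 450
Total = 210 + 80 + 60 + 450 = 800.
(Supply check: P ships 70; Q ships 70.)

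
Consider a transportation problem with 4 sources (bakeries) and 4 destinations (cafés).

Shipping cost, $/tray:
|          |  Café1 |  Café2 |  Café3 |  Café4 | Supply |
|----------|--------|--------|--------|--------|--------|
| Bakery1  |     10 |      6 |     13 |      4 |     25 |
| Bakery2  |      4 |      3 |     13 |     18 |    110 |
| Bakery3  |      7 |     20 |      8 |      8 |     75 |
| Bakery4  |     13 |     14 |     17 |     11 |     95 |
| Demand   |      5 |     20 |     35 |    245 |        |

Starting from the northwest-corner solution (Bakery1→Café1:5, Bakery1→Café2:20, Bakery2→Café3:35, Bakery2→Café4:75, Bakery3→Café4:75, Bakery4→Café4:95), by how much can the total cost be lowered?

Current plan cost = 5·10 + 20·6 + 35·13 + 75·18 + 75·8 + 95·11 = $3620.
Optimal plan:
  Bakery1 to Café4: 25 trays
  Bakery2 to Café1: 5 trays
  Bakery2 to Café2: 20 trays
  Bakery2 to Café3: 35 trays
  Bakery2 to Café4: 50 trays
  Bakery3 to Café4: 75 trays
  Bakery4 to Café4: 95 trays
Optimal cost = $3180.
Saving = 3620 − 3180 = $440.

440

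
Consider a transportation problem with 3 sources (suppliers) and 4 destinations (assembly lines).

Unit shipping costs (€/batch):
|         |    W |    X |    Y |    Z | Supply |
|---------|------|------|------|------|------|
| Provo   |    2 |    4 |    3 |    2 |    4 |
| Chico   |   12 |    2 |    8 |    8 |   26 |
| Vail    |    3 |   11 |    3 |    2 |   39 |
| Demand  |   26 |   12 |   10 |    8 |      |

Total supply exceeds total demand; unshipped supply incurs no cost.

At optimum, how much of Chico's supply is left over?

An optimal plan:
  Provo to W: 4 batches
  Chico to X: 12 batches
  Chico to Y: 1 batches
  Vail to W: 22 batches
  Vail to Y: 9 batches
  Vail to Z: 8 batches
Total cost = €149.
Chico ships 13 of its 26, leaving 13.

13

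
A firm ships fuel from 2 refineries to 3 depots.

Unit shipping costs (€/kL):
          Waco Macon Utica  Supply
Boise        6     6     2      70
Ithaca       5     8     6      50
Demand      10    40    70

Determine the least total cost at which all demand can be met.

510

Optimal allocation:
  Boise–Utica: 70 × €2 = €140
  Ithaca–Waco: 10 × €5 = €50
  Ithaca–Macon: 40 × €8 = €320
Total = 140 + 50 + 320 = €510.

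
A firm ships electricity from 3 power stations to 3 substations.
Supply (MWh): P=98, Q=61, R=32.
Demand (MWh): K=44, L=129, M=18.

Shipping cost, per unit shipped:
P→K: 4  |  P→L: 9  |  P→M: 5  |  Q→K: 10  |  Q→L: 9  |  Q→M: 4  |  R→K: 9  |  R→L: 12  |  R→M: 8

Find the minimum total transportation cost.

A cheapest plan:
  P–K: 44 × 4 = 176
  P–L: 54 × 9 = 486
  Q–L: 43 × 9 = 387
  Q–M: 18 × 4 = 72
  R–L: 32 × 12 = 384
Total = 176 + 486 + 387 + 72 + 384 = 1505.
(Supply check: P ships 98; Q ships 61; R ships 32.)

1505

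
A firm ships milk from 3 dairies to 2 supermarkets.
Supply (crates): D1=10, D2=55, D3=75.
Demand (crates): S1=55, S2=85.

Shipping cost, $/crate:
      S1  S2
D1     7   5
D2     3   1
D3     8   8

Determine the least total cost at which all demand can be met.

A cheapest plan:
  D1→S2: 10 × $5 = $50
  D2→S2: 55 × $1 = $55
  D3→S1: 55 × $8 = $440
  D3→S2: 20 × $8 = $160
Total = 50 + 55 + 440 + 160 = $705.

705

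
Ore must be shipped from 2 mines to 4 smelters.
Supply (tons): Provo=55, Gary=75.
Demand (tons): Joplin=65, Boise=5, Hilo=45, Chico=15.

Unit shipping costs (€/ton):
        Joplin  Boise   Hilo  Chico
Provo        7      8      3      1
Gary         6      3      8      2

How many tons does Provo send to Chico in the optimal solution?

Solving gives:
  Provo→Hilo: 45 tons
  Provo→Chico: 10 tons
  Gary→Joplin: 65 tons
  Gary→Boise: 5 tons
  Gary→Chico: 5 tons
Total cost = €560.
So Provo→Chico carries 10 tons.

10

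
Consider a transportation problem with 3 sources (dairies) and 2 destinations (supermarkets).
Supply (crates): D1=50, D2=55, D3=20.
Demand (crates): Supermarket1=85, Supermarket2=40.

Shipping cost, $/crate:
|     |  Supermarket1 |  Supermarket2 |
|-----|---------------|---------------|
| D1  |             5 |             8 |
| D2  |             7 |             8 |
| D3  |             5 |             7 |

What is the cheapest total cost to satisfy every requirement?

775

A cheapest plan:
  D1→Supermarket1: 50 × $5 = $250
  D2→Supermarket1: 15 × $7 = $105
  D2→Supermarket2: 40 × $8 = $320
  D3→Supermarket1: 20 × $5 = $100
Total = 250 + 105 + 320 + 100 = $775.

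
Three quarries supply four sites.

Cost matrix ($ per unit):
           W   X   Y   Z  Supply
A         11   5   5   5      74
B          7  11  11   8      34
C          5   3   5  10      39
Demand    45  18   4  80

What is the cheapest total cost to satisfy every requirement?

773

An optimal shipping plan:
  A->Z: 74 truckloads
  B->W: 28 truckloads
  B->Z: 6 truckloads
  C->W: 17 truckloads
  C->X: 18 truckloads
  C->Y: 4 truckloads
Total cost = $773.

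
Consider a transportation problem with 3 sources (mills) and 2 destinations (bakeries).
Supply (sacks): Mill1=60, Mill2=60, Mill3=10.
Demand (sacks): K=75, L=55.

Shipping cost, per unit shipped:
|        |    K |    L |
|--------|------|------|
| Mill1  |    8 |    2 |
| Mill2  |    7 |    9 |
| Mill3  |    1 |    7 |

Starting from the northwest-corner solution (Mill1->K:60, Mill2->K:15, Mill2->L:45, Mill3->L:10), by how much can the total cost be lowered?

Current plan cost = 60·8 + 15·7 + 45·9 + 10·7 = 1060.
Optimal plan:
  Mill1–K: 5 × 8 = 40
  Mill1–L: 55 × 2 = 110
  Mill2–K: 60 × 7 = 420
  Mill3–K: 10 × 1 = 10
Optimal cost = 580.
Saving = 1060 − 580 = 480.

480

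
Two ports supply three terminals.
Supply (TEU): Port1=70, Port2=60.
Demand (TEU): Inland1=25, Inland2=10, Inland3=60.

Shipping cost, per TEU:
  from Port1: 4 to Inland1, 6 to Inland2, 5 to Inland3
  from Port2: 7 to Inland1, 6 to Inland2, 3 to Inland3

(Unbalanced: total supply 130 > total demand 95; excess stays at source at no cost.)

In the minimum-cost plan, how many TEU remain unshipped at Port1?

Minimum-cost shipments:
  Port1–Inland1: 25 × 4 = 100
  Port1–Inland2: 10 × 6 = 60
  Port2–Inland3: 60 × 3 = 180
Total cost = 340.
Port1 ships 35 of its 70, leaving 35.

35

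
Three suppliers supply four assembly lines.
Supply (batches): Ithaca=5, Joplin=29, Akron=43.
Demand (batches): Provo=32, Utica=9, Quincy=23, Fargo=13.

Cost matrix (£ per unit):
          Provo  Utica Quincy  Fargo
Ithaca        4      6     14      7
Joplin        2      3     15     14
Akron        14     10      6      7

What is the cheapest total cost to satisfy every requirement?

379

Optimal allocation:
  Ithaca to Provo: 5 × £4 = £20
  Joplin to Provo: 27 × £2 = £54
  Joplin to Utica: 2 × £3 = £6
  Akron to Utica: 7 × £10 = £70
  Akron to Quincy: 23 × £6 = £138
  Akron to Fargo: 13 × £7 = £91
Total = 20 + 54 + 6 + 70 + 138 + 91 = £379.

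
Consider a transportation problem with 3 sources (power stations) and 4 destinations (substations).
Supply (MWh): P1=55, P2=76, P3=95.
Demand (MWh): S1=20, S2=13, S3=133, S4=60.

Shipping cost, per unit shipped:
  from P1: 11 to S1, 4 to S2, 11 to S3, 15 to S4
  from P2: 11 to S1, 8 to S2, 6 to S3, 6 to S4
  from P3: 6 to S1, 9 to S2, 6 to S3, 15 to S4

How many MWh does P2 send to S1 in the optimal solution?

The minimum-cost plan:
  P1 to S2: 13 × 4 = 52
  P1 to S3: 42 × 11 = 462
  P2 to S3: 16 × 6 = 96
  P2 to S4: 60 × 6 = 360
  P3 to S1: 20 × 6 = 120
  P3 to S3: 75 × 6 = 450
Total cost = 1540.
The route P2→S1 is not used.

0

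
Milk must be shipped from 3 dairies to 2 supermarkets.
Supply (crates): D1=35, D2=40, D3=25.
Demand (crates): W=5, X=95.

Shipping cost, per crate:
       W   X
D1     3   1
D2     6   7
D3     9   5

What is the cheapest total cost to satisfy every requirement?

435

Optimal allocation:
  D1→X: 35 crates
  D2→W: 5 crates
  D2→X: 35 crates
  D3→X: 25 crates
Total cost = 435.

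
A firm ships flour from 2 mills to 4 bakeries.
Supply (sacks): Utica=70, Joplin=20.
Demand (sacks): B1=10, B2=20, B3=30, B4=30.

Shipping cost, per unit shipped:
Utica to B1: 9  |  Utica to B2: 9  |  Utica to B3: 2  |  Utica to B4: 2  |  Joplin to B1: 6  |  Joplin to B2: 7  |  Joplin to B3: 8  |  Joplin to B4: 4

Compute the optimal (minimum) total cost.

340

Optimal allocation:
  Utica→B2: 10 sacks
  Utica→B3: 30 sacks
  Utica→B4: 30 sacks
  Joplin→B1: 10 sacks
  Joplin→B2: 10 sacks
Total cost = 340.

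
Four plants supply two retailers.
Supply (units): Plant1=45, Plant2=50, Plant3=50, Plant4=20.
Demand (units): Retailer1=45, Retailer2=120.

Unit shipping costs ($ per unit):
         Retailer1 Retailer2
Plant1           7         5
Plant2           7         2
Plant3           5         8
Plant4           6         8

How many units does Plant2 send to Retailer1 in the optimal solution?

The minimum-cost plan:
  Plant1->Retailer2: 45 units
  Plant2->Retailer2: 50 units
  Plant3->Retailer1: 45 units
  Plant3->Retailer2: 5 units
  Plant4->Retailer2: 20 units
Total cost = $750.
The route Plant2→Retailer1 is not used.

0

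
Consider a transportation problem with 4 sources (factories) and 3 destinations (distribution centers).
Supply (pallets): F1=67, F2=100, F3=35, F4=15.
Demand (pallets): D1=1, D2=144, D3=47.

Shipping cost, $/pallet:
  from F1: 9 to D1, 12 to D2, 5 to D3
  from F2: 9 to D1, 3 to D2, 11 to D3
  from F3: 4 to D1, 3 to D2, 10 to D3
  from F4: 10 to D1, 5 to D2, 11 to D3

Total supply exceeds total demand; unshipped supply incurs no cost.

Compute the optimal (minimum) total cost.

691

A cheapest plan:
  F1→D3: 47 pallets
  F2→D2: 100 pallets
  F3→D1: 1 pallets
  F3→D2: 34 pallets
  F4→D2: 10 pallets
Total cost = $691.
(Supply check: F1 ships 47; F2 ships 100; F3 ships 35; F4 ships 10.)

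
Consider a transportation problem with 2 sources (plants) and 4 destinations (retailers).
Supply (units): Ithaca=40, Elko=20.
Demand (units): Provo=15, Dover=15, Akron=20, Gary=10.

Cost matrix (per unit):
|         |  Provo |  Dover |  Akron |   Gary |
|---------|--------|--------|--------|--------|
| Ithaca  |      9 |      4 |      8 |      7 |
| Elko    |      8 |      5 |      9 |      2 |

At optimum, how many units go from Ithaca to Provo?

5

The minimum-cost plan:
  Ithaca–Provo: 5 units
  Ithaca–Dover: 15 units
  Ithaca–Akron: 20 units
  Elko–Provo: 10 units
  Elko–Gary: 10 units
Total cost = 365.
So Ithaca→Provo carries 5 units.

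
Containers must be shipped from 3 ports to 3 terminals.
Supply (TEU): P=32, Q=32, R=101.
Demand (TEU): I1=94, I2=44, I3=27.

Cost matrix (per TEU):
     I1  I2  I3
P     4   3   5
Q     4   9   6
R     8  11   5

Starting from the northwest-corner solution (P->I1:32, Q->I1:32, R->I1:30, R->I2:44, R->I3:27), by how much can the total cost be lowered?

Current plan cost = 32·4 + 32·4 + 30·8 + 44·11 + 27·5 = 1115.
Optimal plan:
  P→I2: 32 TEU
  Q→I1: 32 TEU
  R→I1: 62 TEU
  R→I2: 12 TEU
  R→I3: 27 TEU
Optimal cost = 987.
Saving = 1115 − 987 = 128.

128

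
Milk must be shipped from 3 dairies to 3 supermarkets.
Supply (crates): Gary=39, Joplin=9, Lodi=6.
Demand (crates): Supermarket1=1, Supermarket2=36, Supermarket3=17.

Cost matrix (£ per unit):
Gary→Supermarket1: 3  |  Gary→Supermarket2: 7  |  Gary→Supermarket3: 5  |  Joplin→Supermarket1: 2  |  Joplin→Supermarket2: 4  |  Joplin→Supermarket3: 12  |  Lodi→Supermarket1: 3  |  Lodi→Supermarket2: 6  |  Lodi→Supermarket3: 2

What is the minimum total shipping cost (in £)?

Optimal allocation:
  Gary->Supermarket1: 1 × £3 = £3
  Gary->Supermarket2: 27 × £7 = £189
  Gary->Supermarket3: 11 × £5 = £55
  Joplin->Supermarket2: 9 × £4 = £36
  Lodi->Supermarket3: 6 × £2 = £12
Total = 3 + 189 + 55 + 36 + 12 = £295.

295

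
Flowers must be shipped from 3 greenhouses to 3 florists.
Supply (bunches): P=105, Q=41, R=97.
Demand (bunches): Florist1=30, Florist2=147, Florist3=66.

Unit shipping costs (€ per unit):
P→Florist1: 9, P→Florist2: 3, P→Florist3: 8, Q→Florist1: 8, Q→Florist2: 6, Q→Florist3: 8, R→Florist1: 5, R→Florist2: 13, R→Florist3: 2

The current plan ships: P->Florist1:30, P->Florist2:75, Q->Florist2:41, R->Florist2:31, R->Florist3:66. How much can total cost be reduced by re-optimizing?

420

Current plan cost = 30·9 + 75·3 + 41·6 + 31·13 + 66·2 = €1276.
Optimal plan:
  P->Florist2: 105 × €3 = €315
  Q->Florist2: 41 × €6 = €246
  R->Florist1: 30 × €5 = €150
  R->Florist2: 1 × €13 = €13
  R->Florist3: 66 × €2 = €132
Optimal cost = €856.
Saving = 1276 − 856 = €420.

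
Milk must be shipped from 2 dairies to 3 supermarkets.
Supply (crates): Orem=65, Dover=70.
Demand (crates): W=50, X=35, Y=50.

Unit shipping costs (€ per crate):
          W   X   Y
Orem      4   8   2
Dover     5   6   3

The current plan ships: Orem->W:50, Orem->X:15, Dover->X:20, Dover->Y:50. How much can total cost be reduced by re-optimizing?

Current plan cost = 50·4 + 15·8 + 20·6 + 50·3 = €590.
Optimal plan:
  Orem to W: 50 × €4 = €200
  Orem to Y: 15 × €2 = €30
  Dover to X: 35 × €6 = €210
  Dover to Y: 35 × €3 = €105
Optimal cost = €545.
Saving = 590 − 545 = €45.

45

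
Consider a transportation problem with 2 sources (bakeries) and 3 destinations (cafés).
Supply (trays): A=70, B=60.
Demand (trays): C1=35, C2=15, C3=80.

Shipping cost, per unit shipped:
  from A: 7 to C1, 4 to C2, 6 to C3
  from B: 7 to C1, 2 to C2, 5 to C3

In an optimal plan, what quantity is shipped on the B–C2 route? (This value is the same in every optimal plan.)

The minimum-cost plan:
  A→C1: 35 × 7 = 245
  A→C3: 35 × 6 = 210
  B→C2: 15 × 2 = 30
  B→C3: 45 × 5 = 225
Total cost = 710.
So B→C2 carries 15 trays.

15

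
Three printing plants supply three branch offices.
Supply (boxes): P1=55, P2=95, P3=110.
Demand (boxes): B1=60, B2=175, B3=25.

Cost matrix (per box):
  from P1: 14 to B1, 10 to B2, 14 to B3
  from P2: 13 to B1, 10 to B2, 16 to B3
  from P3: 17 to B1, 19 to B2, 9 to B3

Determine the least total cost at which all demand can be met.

3220

A cheapest plan:
  P1->B2: 55 × 10 = 550
  P2->B2: 95 × 10 = 950
  P3->B1: 60 × 17 = 1020
  P3->B2: 25 × 19 = 475
  P3->B3: 25 × 9 = 225
Total = 550 + 950 + 1020 + 475 + 225 = 3220.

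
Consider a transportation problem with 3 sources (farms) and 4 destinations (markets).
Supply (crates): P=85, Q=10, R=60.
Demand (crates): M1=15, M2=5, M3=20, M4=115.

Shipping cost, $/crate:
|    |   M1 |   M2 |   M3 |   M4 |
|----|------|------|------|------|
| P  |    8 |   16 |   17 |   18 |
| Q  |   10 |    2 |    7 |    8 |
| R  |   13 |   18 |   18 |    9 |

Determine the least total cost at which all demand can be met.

1950

A cheapest plan:
  P–M1: 15 × $8 = $120
  P–M3: 15 × $17 = $255
  P–M4: 55 × $18 = $990
  Q–M2: 5 × $2 = $10
  Q–M3: 5 × $7 = $35
  R–M4: 60 × $9 = $540
Total = 120 + 255 + 990 + 10 + 35 + 540 = $1950.
(Supply check: P ships 85; Q ships 10; R ships 60.)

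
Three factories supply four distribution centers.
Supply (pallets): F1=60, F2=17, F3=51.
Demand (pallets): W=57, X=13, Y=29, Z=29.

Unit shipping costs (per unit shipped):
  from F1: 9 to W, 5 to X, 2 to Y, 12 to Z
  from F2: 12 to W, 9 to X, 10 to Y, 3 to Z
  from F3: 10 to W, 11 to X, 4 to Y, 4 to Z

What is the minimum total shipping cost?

Optimal allocation:
  F1→W: 18 × 9 = 162
  F1→X: 13 × 5 = 65
  F1→Y: 29 × 2 = 58
  F2→Z: 17 × 3 = 51
  F3→W: 39 × 10 = 390
  F3→Z: 12 × 4 = 48
Total = 162 + 65 + 58 + 51 + 390 + 48 = 774.
(Supply check: F1 ships 60; F2 ships 17; F3 ships 51.)

774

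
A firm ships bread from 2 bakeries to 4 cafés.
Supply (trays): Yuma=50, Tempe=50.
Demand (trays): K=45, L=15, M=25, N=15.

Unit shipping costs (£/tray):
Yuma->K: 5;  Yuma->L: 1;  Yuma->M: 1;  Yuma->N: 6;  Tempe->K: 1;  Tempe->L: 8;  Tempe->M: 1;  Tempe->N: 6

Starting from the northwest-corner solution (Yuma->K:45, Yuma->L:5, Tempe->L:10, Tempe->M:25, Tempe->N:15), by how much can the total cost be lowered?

250

Current plan cost = 45·5 + 5·1 + 10·8 + 25·1 + 15·6 = £425.
Optimal plan:
  Yuma to L: 15 × £1 = £15
  Yuma to M: 25 × £1 = £25
  Yuma to N: 10 × £6 = £60
  Tempe to K: 45 × £1 = £45
  Tempe to N: 5 × £6 = £30
Optimal cost = £175.
Saving = 425 − 175 = £250.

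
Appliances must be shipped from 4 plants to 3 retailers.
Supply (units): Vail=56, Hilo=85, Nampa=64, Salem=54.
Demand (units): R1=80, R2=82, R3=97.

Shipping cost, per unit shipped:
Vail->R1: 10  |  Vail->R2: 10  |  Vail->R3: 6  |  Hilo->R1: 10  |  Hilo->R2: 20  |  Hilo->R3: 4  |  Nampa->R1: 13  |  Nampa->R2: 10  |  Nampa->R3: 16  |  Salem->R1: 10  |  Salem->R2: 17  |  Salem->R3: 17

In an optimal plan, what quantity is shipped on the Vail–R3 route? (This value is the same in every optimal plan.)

Solving gives:
  Vail→R1: 26 units
  Vail→R2: 18 units
  Vail→R3: 12 units
  Hilo→R3: 85 units
  Nampa→R2: 64 units
  Salem→R1: 54 units
Total cost = 2032.
So Vail→R3 carries 12 units.

12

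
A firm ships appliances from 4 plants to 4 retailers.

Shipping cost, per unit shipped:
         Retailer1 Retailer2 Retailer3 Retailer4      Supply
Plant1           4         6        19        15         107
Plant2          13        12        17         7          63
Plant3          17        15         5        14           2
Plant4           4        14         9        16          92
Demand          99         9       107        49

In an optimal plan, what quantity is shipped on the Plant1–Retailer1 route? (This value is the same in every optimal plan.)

99

Optimal shipments:
  Plant1→Retailer1: 99 × 4 = 396
  Plant1→Retailer2: 8 × 6 = 48
  Plant2→Retailer2: 1 × 12 = 12
  Plant2→Retailer3: 13 × 17 = 221
  Plant2→Retailer4: 49 × 7 = 343
  Plant3→Retailer3: 2 × 5 = 10
  Plant4→Retailer3: 92 × 9 = 828
Total cost = 1858.
So Plant1→Retailer1 carries 99 units.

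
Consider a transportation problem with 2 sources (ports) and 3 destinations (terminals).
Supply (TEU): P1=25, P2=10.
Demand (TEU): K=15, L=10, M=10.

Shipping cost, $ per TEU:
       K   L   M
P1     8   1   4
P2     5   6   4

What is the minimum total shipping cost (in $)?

140

A cheapest plan:
  P1 to K: 5 × $8 = $40
  P1 to L: 10 × $1 = $10
  P1 to M: 10 × $4 = $40
  P2 to K: 10 × $5 = $50
Total = 40 + 10 + 40 + 50 = $140.
(Supply check: P1 ships 25; P2 ships 10.)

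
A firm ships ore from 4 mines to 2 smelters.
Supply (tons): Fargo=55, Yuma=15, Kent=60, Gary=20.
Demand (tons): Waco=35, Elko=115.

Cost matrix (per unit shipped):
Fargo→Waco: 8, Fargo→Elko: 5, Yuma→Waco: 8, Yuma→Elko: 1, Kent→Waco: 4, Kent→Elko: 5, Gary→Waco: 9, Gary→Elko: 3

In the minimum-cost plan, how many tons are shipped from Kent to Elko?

25

The minimum-cost plan:
  Fargo–Elko: 55 × 5 = 275
  Yuma–Elko: 15 × 1 = 15
  Kent–Waco: 35 × 4 = 140
  Kent–Elko: 25 × 5 = 125
  Gary–Elko: 20 × 3 = 60
Total cost = 615.
So Kent→Elko carries 25 tons.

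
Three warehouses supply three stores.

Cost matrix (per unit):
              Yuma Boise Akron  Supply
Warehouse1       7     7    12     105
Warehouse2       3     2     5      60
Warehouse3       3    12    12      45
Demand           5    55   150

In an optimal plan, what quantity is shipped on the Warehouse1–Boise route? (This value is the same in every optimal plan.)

55

The minimum-cost plan:
  Warehouse1→Boise: 55 × 7 = 385
  Warehouse1→Akron: 50 × 12 = 600
  Warehouse2→Akron: 60 × 5 = 300
  Warehouse3→Yuma: 5 × 3 = 15
  Warehouse3→Akron: 40 × 12 = 480
Total cost = 1780.
So Warehouse1→Boise carries 55 units.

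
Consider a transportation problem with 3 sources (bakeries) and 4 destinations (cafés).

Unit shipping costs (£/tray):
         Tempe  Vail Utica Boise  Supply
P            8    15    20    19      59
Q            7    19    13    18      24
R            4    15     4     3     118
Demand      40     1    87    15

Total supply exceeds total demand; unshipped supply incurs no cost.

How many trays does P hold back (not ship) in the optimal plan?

Minimum-cost shipments:
  P->Vail: 1 trays
  Q->Tempe: 24 trays
  R->Tempe: 16 trays
  R->Utica: 87 trays
  R->Boise: 15 trays
Total cost = £640.
P ships 1 of its 59, leaving 58.

58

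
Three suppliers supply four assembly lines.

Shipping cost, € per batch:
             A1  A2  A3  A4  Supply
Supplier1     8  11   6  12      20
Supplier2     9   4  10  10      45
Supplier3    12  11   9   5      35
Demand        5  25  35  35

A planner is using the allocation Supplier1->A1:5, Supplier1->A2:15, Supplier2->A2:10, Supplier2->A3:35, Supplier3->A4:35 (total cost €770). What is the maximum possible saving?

Current plan cost = 5·8 + 15·11 + 10·4 + 35·10 + 35·5 = €770.
Optimal plan:
  Supplier1–A3: 20 × €6 = €120
  Supplier2–A1: 5 × €9 = €45
  Supplier2–A2: 25 × €4 = €100
  Supplier2–A3: 15 × €10 = €150
  Supplier3–A4: 35 × €5 = €175
Optimal cost = €590.
Saving = 770 − 590 = €180.

180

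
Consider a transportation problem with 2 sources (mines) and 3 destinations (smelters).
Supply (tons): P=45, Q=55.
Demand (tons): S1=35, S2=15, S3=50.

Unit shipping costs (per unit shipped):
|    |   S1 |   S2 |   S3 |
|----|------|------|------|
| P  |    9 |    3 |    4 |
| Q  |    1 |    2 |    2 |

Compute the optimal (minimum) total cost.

A cheapest plan:
  P to S2: 15 × 3 = 45
  P to S3: 30 × 4 = 120
  Q to S1: 35 × 1 = 35
  Q to S3: 20 × 2 = 40
Total = 45 + 120 + 35 + 40 = 240.
(Supply check: P ships 45; Q ships 55.)

240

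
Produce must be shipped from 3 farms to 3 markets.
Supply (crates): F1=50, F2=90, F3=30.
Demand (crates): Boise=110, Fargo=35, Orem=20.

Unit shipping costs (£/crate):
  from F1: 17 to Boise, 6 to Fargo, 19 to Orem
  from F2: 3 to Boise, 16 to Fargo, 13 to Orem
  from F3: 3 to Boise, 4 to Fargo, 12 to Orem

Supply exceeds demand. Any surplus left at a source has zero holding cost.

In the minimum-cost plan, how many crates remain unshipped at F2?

0

An optimal plan:
  F1 to Fargo: 35 × £6 = £210
  F1 to Orem: 10 × £19 = £190
  F2 to Boise: 90 × £3 = £270
  F3 to Boise: 20 × £3 = £60
  F3 to Orem: 10 × £12 = £120
Total cost = £850.
F2 ships 90 of its 90, leaving 0.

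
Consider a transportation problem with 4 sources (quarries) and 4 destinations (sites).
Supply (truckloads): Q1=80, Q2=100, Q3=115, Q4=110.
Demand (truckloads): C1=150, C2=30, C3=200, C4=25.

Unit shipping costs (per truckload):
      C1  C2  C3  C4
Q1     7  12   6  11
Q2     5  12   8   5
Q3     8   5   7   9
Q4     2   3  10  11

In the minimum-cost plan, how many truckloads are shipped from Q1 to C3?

Optimal shipments:
  Q1 to C3: 80 × 6 = 480
  Q2 to C1: 70 × 5 = 350
  Q2 to C3: 5 × 8 = 40
  Q2 to C4: 25 × 5 = 125
  Q3 to C3: 115 × 7 = 805
  Q4 to C1: 80 × 2 = 160
  Q4 to C2: 30 × 3 = 90
Total cost = 2050.
So Q1→C3 carries 80 truckloads.

80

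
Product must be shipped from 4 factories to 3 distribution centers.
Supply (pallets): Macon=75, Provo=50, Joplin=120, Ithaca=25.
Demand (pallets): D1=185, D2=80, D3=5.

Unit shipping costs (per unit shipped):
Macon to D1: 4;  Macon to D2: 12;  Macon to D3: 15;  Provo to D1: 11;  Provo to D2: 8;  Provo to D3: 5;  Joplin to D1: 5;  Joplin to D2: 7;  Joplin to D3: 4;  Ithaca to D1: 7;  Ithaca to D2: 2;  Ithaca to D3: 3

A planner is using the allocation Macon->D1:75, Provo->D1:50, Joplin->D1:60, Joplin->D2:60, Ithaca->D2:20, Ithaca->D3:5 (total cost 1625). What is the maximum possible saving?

270

Current plan cost = 75·4 + 50·11 + 60·5 + 60·7 + 20·2 + 5·3 = 1625.
Optimal plan:
  Macon to D1: 75 × 4 = 300
  Provo to D2: 50 × 8 = 400
  Joplin to D1: 110 × 5 = 550
  Joplin to D2: 5 × 7 = 35
  Joplin to D3: 5 × 4 = 20
  Ithaca to D2: 25 × 2 = 50
Optimal cost = 1355.
Saving = 1625 − 1355 = 270.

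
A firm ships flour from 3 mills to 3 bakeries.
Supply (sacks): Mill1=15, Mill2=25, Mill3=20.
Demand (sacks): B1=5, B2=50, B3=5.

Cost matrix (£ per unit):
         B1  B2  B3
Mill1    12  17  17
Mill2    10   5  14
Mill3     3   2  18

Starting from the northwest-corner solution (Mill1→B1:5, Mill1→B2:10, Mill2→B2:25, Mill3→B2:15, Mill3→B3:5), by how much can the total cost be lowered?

80

Current plan cost = 5·12 + 10·17 + 25·5 + 15·2 + 5·18 = £475.
Optimal plan:
  Mill1→B1: 5 × £12 = £60
  Mill1→B2: 5 × £17 = £85
  Mill1→B3: 5 × £17 = £85
  Mill2→B2: 25 × £5 = £125
  Mill3→B2: 20 × £2 = £40
Optimal cost = £395.
Saving = 475 − 395 = £80.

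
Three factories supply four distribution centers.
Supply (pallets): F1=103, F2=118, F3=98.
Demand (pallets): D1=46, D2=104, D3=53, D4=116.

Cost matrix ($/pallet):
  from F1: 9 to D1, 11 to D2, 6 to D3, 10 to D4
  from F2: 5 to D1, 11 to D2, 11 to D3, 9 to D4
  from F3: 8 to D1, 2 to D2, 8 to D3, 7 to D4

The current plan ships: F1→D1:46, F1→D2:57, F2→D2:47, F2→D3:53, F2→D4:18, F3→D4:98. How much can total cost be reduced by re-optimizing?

1091

Current plan cost = 46·9 + 57·11 + 47·11 + 53·11 + 18·9 + 98·7 = $2989.
Optimal plan:
  F1→D2: 6 × $11 = $66
  F1→D3: 53 × $6 = $318
  F1→D4: 44 × $10 = $440
  F2→D1: 46 × $5 = $230
  F2→D4: 72 × $9 = $648
  F3→D2: 98 × $2 = $196
Optimal cost = $1898.
Saving = 2989 − 1898 = $1091.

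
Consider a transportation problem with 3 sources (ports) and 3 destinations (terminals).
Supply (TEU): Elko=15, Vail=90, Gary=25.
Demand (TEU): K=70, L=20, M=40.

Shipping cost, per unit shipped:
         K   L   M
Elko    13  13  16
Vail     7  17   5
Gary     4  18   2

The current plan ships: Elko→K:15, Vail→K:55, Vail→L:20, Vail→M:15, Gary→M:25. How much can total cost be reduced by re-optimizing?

150

Current plan cost = 15·13 + 55·7 + 20·17 + 15·5 + 25·2 = 1045.
Optimal plan:
  Elko→L: 15 × 13 = 195
  Vail→K: 70 × 7 = 490
  Vail→L: 5 × 17 = 85
  Vail→M: 15 × 5 = 75
  Gary→M: 25 × 2 = 50
Optimal cost = 895.
Saving = 1045 − 895 = 150.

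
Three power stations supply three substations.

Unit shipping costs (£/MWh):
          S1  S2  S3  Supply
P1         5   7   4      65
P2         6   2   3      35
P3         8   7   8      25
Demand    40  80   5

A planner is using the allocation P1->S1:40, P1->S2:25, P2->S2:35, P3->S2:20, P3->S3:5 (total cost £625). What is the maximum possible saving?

20

Current plan cost = 40·5 + 25·7 + 35·2 + 20·7 + 5·8 = £625.
Optimal plan:
  P1 to S1: 40 × £5 = £200
  P1 to S2: 20 × £7 = £140
  P1 to S3: 5 × £4 = £20
  P2 to S2: 35 × £2 = £70
  P3 to S2: 25 × £7 = £175
Optimal cost = £605.
Saving = 625 − 605 = £20.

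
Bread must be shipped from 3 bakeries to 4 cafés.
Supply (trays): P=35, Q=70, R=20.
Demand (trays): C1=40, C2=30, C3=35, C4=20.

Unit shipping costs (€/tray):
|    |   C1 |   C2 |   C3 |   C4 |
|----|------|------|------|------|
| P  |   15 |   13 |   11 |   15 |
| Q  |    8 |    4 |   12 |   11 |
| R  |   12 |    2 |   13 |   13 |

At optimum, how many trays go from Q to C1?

Optimal shipments:
  P->C3: 35 × €11 = €385
  Q->C1: 40 × €8 = €320
  Q->C2: 10 × €4 = €40
  Q->C4: 20 × €11 = €220
  R->C2: 20 × €2 = €40
Total cost = €1005.
So Q→C1 carries 40 trays.

40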